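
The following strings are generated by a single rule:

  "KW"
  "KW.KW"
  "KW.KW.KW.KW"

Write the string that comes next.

KW.KW.KW.KW.KW.KW.KW.KW

Each string is two copies of the previous one joined by '.'.
One more doubling of KW.KW.KW.KW gives the answer.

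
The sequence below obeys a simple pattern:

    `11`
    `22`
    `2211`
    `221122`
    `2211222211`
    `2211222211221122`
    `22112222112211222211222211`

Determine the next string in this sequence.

221122221122112222112222112211222211221122

From term 3 onward, concatenate the last term with the second-to-last: 22·11 = 2211, 2211·22 = 221122, …
The next term joins 22112222112211222211222211 and 2211222211221122.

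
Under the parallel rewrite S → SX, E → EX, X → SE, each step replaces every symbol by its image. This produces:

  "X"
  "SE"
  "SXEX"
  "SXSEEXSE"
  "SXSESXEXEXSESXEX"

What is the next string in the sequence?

Replace each of the 16 characters of SXSESXEXEXSESXEX in place — SX SE SX EX SX SE EX SE EX SE SX EX SX SE EX SE — and concatenate.

SXSESXEXSXSEEXSEEXSESXEXSXSEEXSE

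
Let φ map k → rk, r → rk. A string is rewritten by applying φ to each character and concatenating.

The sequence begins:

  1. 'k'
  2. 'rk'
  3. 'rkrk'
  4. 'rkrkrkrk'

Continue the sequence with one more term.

Rewriting each symbol of rkrkrkrk: r→rk, k→rk, r→rk, k→rk, r→rk, k→rk, r→rk, k→rk, which concatenates to rk rk rk rk rk rk rk rk.

rkrkrkrkrkrkrkrk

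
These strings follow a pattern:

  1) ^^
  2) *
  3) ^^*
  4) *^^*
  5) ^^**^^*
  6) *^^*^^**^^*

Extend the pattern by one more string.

^^**^^**^^*^^**^^*

Each term (from the third on) is the two preceding terms concatenated in order: term 3 = ^^·* = ^^*.
The next term joins ^^**^^* and *^^*^^**^^*.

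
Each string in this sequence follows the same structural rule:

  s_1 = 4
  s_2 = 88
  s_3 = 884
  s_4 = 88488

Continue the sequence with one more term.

Each term (from the third on) is the previous term followed by the one before it: term 3 = 88·4 = 884.
The next term joins 88488 and 884.

88488884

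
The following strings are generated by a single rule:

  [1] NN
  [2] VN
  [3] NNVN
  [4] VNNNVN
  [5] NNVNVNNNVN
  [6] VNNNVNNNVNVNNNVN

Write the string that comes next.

From term 3 onward, concatenate the second-to-last term with the last: NN·VN = NNVN, VN·NNVN = VNNNVN, …
Continuing: NNVNVNNNVN · VNNNVNNNVNVNNNVN gives term 7.

NNVNVNNNVNVNNNVNNNVNVNNNVN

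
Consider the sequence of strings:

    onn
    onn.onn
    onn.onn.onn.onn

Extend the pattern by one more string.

onn.onn.onn.onn.onn.onn.onn.onn

s(k+1) = s(k)·.·s(k) — each term doubles the last with '.' between the halves.
So the next term is two copies of onn.onn.onn.onn with '.' between the halves.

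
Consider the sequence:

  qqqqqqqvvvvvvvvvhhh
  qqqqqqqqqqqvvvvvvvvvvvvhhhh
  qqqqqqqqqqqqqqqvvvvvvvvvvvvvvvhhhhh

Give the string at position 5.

Reading off run lengths: q runs 7, 11, 15; v runs 9, 12, 15; h runs 3, 4, 5 — each is linear in n, where the shown terms are n = 2, 3, 4.
At n = 6 the blocks have lengths 23, 21, 7.

qqqqqqqqqqqqqqqqqqqqqqqvvvvvvvvvvvvvvvvvvvvvhhhhhhh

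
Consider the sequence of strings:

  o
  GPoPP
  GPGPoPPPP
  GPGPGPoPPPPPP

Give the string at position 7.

s(k+1) = GP·s(k)·PP, so each term gains GP as a prefix and PP as a suffix.
From GPGPGPoPPPPPP, 3 further steps: GPGPGPoPPPPPP → GPGPGPGPoPPPPPPPP → GPGPGPGPGPoPPPPPPPPPP → (answer).

GPGPGPGPGPGPoPPPPPPPPPPPP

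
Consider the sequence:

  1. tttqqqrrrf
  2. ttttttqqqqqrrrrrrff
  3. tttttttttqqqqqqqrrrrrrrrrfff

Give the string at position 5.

Reading off run lengths: t runs 3, 6, 9; q runs 3, 5, 7; r runs 3, 6, 9; f runs 1, 2, 3 — each is linear in n (n = 1, 2, …).
At n = 5 the blocks have lengths 15, 11, 15, 5.

tttttttttttttttqqqqqqqqqqqrrrrrrrrrrrrrrrfffff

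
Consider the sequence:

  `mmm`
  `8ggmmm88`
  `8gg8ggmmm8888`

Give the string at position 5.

8gg8gg8gg8ggmmm88888888

Each term wraps the previous one in 8gg on the left and 88 on the right.
From 8gg8ggmmm8888, 2 further steps: 8gg8ggmmm8888 → 8gg8gg8ggmmm888888 → (answer).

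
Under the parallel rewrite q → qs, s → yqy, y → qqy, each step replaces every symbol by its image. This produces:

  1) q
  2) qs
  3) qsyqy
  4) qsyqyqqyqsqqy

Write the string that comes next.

φ(qsyqyqqyqsqqy) expands symbol-by-symbol to qs yqy qqy qs qqy qs qs qqy qs yqy qs qs qqy; joining the 13 pieces gives the next term.

qsyqyqqyqsqqyqsqsqqyqsyqyqsqsqqy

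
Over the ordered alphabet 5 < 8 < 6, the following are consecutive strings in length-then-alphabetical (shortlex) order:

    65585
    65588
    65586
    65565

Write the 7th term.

65855

Stepping forward 3 times from 65565: 65565 → 65568 → 65566, then the target.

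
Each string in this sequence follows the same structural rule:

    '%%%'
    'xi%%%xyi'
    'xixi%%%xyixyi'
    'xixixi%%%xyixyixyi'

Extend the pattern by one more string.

xixixixi%%%xyixyixyixyi

Every step adds xi to the front and xyi to the end of the previous string.
So the next term is xi·xixixi%%%xyixyixyi·xyi.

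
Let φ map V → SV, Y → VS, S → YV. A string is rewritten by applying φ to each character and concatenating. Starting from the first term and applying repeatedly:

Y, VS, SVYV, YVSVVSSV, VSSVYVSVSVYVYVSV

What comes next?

Applying the rule to each of the 16 symbols of VSSVYVSVSVYVYVSV gives the pieces SV YV YV SV VS SV YV SV YV SV VS SV VS SV YV SV, which concatenate to the answer.

SVYVYVSVVSSVYVSVYVSVVSSVVSSVYVSV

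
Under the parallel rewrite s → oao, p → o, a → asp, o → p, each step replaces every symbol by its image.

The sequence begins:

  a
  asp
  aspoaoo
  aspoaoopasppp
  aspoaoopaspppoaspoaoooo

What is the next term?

aspoaoopaspppoaspoaoooopaspoaoopasppppp

Replace each of the 23 characters of aspoaoopaspppoaspoaoooo in place — asp oao o p asp p p o asp oao o o o p asp oao o p asp p p p p — and concatenate.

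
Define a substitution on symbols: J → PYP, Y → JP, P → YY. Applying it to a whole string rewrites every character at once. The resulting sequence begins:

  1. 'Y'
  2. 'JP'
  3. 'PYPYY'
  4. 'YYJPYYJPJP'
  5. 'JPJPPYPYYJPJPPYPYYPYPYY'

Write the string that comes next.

PYPYYPYPYYYYJPYYJPJPPYPYYPYPYYYYJPYYJPJPYYJPYYJPJP

Replace each of the 23 characters of JPJPPYPYYJPJPPYPYYPYPYY in place — PYP YY PYP YY YY JP YY JP JP PYP YY PYP YY YY JP YY JP JP YY JP YY JP JP — and concatenate.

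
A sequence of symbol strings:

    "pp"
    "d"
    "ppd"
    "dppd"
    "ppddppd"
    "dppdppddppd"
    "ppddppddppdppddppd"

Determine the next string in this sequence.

dppdppddppdppddppddppdppddppd

From term 3 onward, concatenate the second-to-last term with the last: pp·d = ppd, d·ppd = dppd, …
So term 8 is dppdppddppd·ppddppddppdppddppd.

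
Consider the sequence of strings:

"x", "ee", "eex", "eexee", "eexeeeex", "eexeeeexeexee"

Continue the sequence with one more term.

This is a Fibonacci-style word recurrence s(k) = s(k−1)·s(k−2): e.g. ee·x = eex.
The next term joins eexeeeexeexee and eexeeeex.

eexeeeexeexeeeexeeeex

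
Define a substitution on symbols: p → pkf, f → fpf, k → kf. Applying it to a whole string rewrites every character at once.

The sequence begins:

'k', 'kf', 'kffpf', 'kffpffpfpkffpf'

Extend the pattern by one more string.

kffpffpfpkffpffpfpkffpfpkfkffpffpfpkffpf

Applying the rule to each of the 14 symbols of kffpffpfpkffpf gives the pieces kf fpf fpf pkf fpf fpf pkf fpf pkf kf fpf fpf pkf fpf, which concatenate to the answer.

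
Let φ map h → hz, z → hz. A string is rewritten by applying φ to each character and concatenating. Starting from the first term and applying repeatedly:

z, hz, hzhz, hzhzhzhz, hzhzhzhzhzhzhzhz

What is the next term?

φ(hzhzhzhzhzhzhzhz) expands symbol-by-symbol to hz hz hz hz hz hz hz hz hz hz hz hz hz hz hz hz; joining the 16 pieces gives the next term.

hzhzhzhzhzhzhzhzhzhzhzhzhzhzhzhz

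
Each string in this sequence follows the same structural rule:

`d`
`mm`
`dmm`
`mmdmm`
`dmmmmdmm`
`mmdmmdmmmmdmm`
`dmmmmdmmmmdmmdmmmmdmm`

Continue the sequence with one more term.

mmdmmdmmmmdmmdmmmmdmmmmdmmdmmmmdmm

From term 3 onward, concatenate the second-to-last term with the last: d·mm = dmm, mm·dmm = mmdmm, …
Continuing: mmdmmdmmmmdmm · dmmmmdmmmmdmmdmmmmdmm gives term 8.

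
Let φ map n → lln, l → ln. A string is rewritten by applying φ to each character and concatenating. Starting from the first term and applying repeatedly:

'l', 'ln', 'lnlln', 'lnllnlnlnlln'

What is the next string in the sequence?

Rewriting each symbol of lnllnlnlnlln: l→ln, n→lln, l→ln, l→ln, n→lln, l→ln, n→lln, l→ln, n→lln, l→ln, l→ln, n→lln, which concatenates to ln lln ln ln lln ln lln ln lln ln ln lln.

lnllnlnlnllnlnllnlnllnlnlnlln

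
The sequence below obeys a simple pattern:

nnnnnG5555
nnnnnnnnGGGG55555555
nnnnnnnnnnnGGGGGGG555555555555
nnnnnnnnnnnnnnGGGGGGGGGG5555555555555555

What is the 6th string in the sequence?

nnnnnnnnnnnnnnnnnnnnGGGGGGGGGGGGGGGG555555555555555555555555

Reading off run lengths: n runs 5, 8, 11, 14; G runs 1, 4, 7, 10; 5 runs 4, 8, 12, 16 — each is linear in n (n = 1, 2, …).
Setting n = 6 gives 20, 16, 24 characters in each block.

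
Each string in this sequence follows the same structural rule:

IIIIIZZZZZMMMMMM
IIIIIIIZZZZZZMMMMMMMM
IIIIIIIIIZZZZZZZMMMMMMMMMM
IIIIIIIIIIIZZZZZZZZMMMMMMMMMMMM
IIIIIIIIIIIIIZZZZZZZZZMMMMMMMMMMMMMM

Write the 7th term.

Reading off run lengths: I runs 5, 7, 9, 11, 13; Z runs 5, 6, 7, 8, 9; M runs 6, 8, 10, 12, 14 — each is linear in n, where the shown terms are n = 3, 4, 5, 6, 7.
At n = 9 the blocks have lengths 17, 11, 18.

IIIIIIIIIIIIIIIIIZZZZZZZZZZZMMMMMMMMMMMMMMMMMM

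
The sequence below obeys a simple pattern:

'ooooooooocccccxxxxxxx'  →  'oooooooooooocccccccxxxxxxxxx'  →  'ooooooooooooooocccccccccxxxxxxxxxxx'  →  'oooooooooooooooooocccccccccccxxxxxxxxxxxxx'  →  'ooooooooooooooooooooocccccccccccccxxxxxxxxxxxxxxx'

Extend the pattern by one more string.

Reading off run lengths: o runs 9, 12, 15, 18, 21; c runs 5, 7, 9, 11, 13; x runs 7, 9, 11, 13, 15 — each is linear in n, where the shown terms are n = 3, 4, 5, 6, 7.
Setting n = 8 gives 24, 15, 17 characters in each block.

oooooooooooooooooooooooocccccccccccccccxxxxxxxxxxxxxxxxx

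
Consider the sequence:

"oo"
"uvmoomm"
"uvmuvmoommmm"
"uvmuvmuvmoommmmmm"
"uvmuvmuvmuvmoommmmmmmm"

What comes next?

s(k+1) = uvm·s(k)·mm, so each term gains uvm as a prefix and mm as a suffix.
Applying this once more to uvmuvmuvmuvmoommmmmmmm:

uvmuvmuvmuvmuvmoommmmmmmmmm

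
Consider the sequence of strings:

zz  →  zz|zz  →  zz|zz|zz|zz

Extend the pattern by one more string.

zz|zz|zz|zz|zz|zz|zz|zz

s(k+1) = s(k)·|·s(k) — each term doubles the last with '|' between the halves.
One more doubling of zz|zz|zz|zz gives the answer.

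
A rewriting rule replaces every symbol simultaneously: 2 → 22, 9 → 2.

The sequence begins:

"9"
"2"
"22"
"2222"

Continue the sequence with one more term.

22222222

Expanding 2222: 2→22, 2→22, 2→22, 2→22. Concatenated: 22 22 22 22.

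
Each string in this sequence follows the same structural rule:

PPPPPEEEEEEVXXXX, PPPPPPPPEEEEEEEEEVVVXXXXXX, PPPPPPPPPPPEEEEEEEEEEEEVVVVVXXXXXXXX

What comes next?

PPPPPPPPPPPPPPEEEEEEEEEEEEEEEVVVVVVVXXXXXXXXXX

Term n consists of 3n+2 P's, followed by 3n+3 E's, followed by 2n-1 V's, followed by 2n+2 X's (n = 1, 2, …).
At n = 4 the blocks have lengths 14, 15, 7, 10.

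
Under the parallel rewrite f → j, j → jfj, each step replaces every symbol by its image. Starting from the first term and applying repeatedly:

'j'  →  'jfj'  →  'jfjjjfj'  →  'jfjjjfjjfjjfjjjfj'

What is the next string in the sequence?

jfjjjfjjfjjfjjjfjjfjjjfjjfjjjfjjfjjfjjjfj

φ(jfjjjfjjfjjfjjjfj) expands symbol-by-symbol to jfj j jfj jfj jfj j jfj jfj j jfj jfj j jfj jfj jfj j jfj; joining the 17 pieces gives the next term.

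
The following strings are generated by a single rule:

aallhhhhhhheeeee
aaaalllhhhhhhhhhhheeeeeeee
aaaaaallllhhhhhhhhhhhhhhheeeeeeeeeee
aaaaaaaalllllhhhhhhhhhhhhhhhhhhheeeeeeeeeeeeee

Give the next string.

The n-th term is 2n a's then n+1 l's then 4n+3 h's then 3n+2 e's (n = 1, 2, …).
At n = 5 the blocks have lengths 10, 6, 23, 17.

aaaaaaaaaallllllhhhhhhhhhhhhhhhhhhhhhhheeeeeeeeeeeeeeeee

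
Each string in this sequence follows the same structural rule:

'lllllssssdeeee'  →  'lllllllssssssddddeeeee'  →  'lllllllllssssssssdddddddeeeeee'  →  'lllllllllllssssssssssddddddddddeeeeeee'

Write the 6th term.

Each string has the form l^{2n+3} s^{2n+2} d^{3n-2} e^{n+3} (n = 1, 2, …).
At n = 6 the blocks have lengths 15, 14, 16, 9.

lllllllllllllllssssssssssssssddddddddddddddddeeeeeeeee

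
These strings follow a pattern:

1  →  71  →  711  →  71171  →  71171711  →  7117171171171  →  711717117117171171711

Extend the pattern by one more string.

7117171171171711717117117171171171

This is a Fibonacci-style word recurrence s(k) = s(k−1)·s(k−2): e.g. 71·1 = 711.
So term 8 is 711717117117171171711·7117171171171.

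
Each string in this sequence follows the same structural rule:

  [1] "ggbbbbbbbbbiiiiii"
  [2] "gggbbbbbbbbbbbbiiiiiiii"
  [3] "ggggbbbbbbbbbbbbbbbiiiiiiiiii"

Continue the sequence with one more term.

gggggbbbbbbbbbbbbbbbbbbiiiiiiiiiiii

The n-th term is n g's then 3n+3 b's then 2n+2 i's, where the shown terms are n = 2, 3, 4.
Setting n = 5 gives 5, 18, 12 characters in each block.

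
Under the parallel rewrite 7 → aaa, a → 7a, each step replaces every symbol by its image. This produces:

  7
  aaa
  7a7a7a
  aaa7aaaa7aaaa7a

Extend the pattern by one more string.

7a7a7aaaa7a7a7a7aaaa7a7a7a7aaaa7a

Applying the rule to each of the 15 symbols of aaa7aaaa7aaaa7a gives the pieces 7a 7a 7a aaa 7a 7a 7a 7a aaa 7a 7a 7a 7a aaa 7a, which concatenate to the answer.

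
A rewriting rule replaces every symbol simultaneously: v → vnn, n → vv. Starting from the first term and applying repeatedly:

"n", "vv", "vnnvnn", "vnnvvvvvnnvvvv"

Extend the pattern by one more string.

Applying the rule to each of the 14 symbols of vnnvvvvvnnvvvv gives the pieces vnn vv vv vnn vnn vnn vnn vnn vv vv vnn vnn vnn vnn, which concatenate to the answer.

vnnvvvvvnnvnnvnnvnnvnnvvvvvnnvnnvnnvnn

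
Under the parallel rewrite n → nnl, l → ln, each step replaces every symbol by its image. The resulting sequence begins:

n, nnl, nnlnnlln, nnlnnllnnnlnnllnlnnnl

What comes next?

Replace each of the 21 characters of nnlnnllnnnlnnllnlnnnl in place — nnl nnl ln nnl nnl ln ln nnl nnl nnl ln nnl nnl ln ln nnl ln nnl nnl nnl ln — and concatenate.

nnlnnllnnnlnnllnlnnnlnnlnnllnnnlnnllnlnnnllnnnlnnlnnlln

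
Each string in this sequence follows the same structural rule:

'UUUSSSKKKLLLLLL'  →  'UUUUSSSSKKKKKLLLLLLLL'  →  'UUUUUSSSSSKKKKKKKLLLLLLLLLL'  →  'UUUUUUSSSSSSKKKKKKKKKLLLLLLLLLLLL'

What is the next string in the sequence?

UUUUUUUSSSSSSSKKKKKKKKKKKLLLLLLLLLLLLLL

Each string has the form U^{n+1} S^{n+1} K^{2n-1} L^{2n+2}, where the shown terms are n = 2, 3, 4, 5.
At n = 6 the blocks have lengths 7, 7, 11, 14.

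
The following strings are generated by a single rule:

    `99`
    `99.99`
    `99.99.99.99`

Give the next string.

s(k+1) = s(k)·.·s(k) — each term doubles the last with '.' between the halves.
Doubling 99.99.99.99 with '.' between the halves:

99.99.99.99.99.99.99.99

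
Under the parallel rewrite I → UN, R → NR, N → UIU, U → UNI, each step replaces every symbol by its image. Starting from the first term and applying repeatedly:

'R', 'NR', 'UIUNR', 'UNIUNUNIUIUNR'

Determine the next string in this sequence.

Rewriting the 13 symbols of UNIUNUNIUIUNR one by one yields UNI UIU UN UNI UIU UNI UIU UN UNI UN UNI UIU NR; concatenated:

UNIUIUUNUNIUIUUNIUIUUNUNIUNUNIUIUNR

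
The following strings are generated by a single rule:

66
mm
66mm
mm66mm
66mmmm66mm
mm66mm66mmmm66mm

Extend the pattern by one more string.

66mmmm66mmmm66mm66mmmm66mm

Each term (from the third on) is the two preceding terms concatenated in order: term 3 = 66·mm = 66mm.
So term 7 is 66mmmm66mm·mm66mm66mmmm66mm.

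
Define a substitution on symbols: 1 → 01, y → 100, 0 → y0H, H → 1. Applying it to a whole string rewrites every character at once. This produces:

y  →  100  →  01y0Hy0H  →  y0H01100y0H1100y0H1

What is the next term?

Rewriting the 19 symbols of y0H01100y0H1100y0H1 one by one yields 100 y0H 1 y0H 01 01 y0H y0H 100 y0H 1 01 01 y0H y0H 100 y0H 1 01; concatenated:

100y0H1y0H0101y0Hy0H100y0H10101y0Hy0H100y0H101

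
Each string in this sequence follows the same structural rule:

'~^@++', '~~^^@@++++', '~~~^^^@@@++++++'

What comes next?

Reading off run lengths: ~ runs 1, 2, 3; ^ runs 1, 2, 3; @ runs 1, 2, 3; + runs 2, 4, 6 — each is linear in n (n = 1, 2, …).
For the next term, n = 4, so the run lengths are 4, 4, 4, 8.

~~~~^^^^@@@@++++++++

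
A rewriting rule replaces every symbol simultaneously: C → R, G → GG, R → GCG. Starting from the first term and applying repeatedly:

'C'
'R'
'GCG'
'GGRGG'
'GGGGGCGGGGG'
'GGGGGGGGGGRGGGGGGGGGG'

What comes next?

Rewriting the 21 symbols of GGGGGGGGGGRGGGGGGGGGG one by one yields GG GG GG GG GG GG GG GG GG GG GCG GG GG GG GG GG GG GG GG GG GG; concatenated:

GGGGGGGGGGGGGGGGGGGGGCGGGGGGGGGGGGGGGGGGGGG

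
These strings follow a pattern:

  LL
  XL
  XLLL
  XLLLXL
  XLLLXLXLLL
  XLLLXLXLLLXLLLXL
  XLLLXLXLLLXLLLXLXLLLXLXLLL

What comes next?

XLLLXLXLLLXLLLXLXLLLXLXLLLXLLLXLXLLLXLLLXL

Each term (from the third on) is the previous term followed by the one before it: term 3 = XL·LL = XLLL.
The next term joins XLLLXLXLLLXLLLXLXLLLXLXLLL and XLLLXLXLLLXLLLXL.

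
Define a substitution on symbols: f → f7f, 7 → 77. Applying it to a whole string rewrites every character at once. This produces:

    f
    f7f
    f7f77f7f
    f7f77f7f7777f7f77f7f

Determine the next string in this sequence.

f7f77f7f7777f7f77f7f77777777f7f77f7f7777f7f77f7f

φ(f7f77f7f7777f7f77f7f) expands symbol-by-symbol to f7f 77 f7f 77 77 f7f 77 f7f 77 77 77 77 f7f 77 f7f 77 77 f7f 77 f7f; joining the 20 pieces gives the next term.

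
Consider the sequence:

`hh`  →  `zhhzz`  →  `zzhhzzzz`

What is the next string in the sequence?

Every step adds z to the front and zz to the end of the previous string.
Applying this once more to zzhhzzzz:

zzzhhzzzzzz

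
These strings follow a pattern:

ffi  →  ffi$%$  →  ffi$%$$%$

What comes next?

Each term is the previous one with $%$ appended.
So the next term is ffi$%$$%$·$%$.

ffi$%$$%$$%$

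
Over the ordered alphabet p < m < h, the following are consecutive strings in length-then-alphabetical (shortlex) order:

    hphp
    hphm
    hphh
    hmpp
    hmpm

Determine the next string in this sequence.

The successor of hmpm increments the rightmost position that isn't already h and resets every position after it to p.

hmph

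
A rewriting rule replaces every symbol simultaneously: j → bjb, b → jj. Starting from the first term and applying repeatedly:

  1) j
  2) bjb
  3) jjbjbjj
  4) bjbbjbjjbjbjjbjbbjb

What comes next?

φ(bjbbjbjjbjbjjbjbbjb) expands symbol-by-symbol to jj bjb jj jj bjb jj bjb bjb jj bjb jj bjb bjb jj bjb jj jj bjb jj; joining the 19 pieces gives the next term.

jjbjbjjjjbjbjjbjbbjbjjbjbjjbjbbjbjjbjbjjjjbjbjj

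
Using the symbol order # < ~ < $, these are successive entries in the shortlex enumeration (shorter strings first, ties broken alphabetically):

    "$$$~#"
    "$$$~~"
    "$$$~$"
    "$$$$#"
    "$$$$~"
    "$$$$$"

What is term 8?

Continuing the enumeration 2 steps past $$$$$: $$$$$ → ###### → (answer).

#####~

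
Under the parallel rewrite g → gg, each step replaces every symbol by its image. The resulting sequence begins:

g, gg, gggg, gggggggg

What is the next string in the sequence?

Apply φ to gggggggg symbol by symbol: g→gg, g→gg, g→gg, g→gg, g→gg, g→gg, g→gg, g→gg; joined: gg gg gg gg gg gg gg gg.

gggggggggggggggg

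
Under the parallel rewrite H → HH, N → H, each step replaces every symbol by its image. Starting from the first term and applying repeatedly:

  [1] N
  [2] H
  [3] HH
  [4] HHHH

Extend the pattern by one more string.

Expanding HHHH: H→HH, H→HH, H→HH, H→HH. Concatenated: HH HH HH HH.

HHHHHHHH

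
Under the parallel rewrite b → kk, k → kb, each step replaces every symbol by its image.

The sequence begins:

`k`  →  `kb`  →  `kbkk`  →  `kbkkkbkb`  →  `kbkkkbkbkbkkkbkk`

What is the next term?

kbkkkbkbkbkkkbkkkbkkkbkbkbkkkbkb

φ(kbkkkbkbkbkkkbkk) expands symbol-by-symbol to kb kk kb kb kb kk kb kk kb kk kb kb kb kk kb kb; joining the 16 pieces gives the next term.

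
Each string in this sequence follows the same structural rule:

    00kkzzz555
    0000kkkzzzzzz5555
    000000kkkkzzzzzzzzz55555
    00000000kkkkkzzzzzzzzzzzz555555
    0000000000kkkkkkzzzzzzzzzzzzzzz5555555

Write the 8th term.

Each string has the form 0^{2n} k^{n+1} z^{3n} 5^{n+2} (n = 1, 2, …).
Setting n = 8 gives 16, 9, 24, 10 characters in each block.

0000000000000000kkkkkkkkkzzzzzzzzzzzzzzzzzzzzzzzz5555555555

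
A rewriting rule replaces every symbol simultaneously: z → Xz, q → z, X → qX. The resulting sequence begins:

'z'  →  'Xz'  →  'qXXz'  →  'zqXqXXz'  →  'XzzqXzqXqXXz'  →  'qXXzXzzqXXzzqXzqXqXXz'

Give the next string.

Applying the rule to each of the 21 symbols of qXXzXzzqXXzzqXzqXqXXz gives the pieces z qX qX Xz qX Xz Xz z qX qX Xz Xz z qX Xz z qX z qX qX Xz, which concatenate to the answer.

zqXqXXzqXXzXzzqXqXXzXzzqXXzzqXzqXqXXz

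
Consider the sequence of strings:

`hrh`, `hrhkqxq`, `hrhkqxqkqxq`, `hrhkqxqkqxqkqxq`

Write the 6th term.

Each term is the previous one with kqxq appended.
From hrhkqxqkqxqkqxq, 2 further steps: hrhkqxqkqxqkqxq → hrhkqxqkqxqkqxqkqxq → (answer).

hrhkqxqkqxqkqxqkqxqkqxq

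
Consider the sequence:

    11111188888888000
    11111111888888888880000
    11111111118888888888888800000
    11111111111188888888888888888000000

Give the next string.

Reading off run lengths: 1 runs 6, 8, 10, 12; 8 runs 8, 11, 14, 17; 0 runs 3, 4, 5, 6 — each is linear in n, where the shown terms are n = 2, 3, 4, 5.
For the next term, n = 6, so the run lengths are 14, 20, 7.

11111111111111888888888888888888880000000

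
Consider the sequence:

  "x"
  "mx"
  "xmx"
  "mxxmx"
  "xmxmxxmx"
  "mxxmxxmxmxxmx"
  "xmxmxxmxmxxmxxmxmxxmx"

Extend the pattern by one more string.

This is a Fibonacci-style word recurrence s(k) = s(k−2)·s(k−1): e.g. x·mx = xmx.
Continuing: mxxmxxmxmxxmx · xmxmxxmxmxxmxxmxmxxmx gives term 8.

mxxmxxmxmxxmxxmxmxxmxmxxmxxmxmxxmx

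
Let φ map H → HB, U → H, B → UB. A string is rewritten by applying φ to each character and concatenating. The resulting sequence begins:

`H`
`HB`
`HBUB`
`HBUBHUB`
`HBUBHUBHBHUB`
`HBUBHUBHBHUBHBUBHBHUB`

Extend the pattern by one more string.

Replace each of the 21 characters of HBUBHUBHBHUBHBUBHBHUB in place — HB UB H UB HB H UB HB UB HB H UB HB UB H UB HB UB HB H UB — and concatenate.

HBUBHUBHBHUBHBUBHBHUBHBUBHUBHBUBHBHUB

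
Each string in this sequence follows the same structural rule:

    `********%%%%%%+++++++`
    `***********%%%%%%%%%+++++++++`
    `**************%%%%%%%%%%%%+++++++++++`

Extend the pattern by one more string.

Each string has the form *^{3n+2} %^{3n} +^{2n+3}, where the shown terms are n = 2, 3, 4.
For the next term, n = 5, so the run lengths are 17, 15, 13.

*****************%%%%%%%%%%%%%%%+++++++++++++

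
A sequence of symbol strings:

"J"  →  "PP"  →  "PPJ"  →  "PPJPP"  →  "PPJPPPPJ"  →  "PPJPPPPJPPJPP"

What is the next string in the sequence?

PPJPPPPJPPJPPPPJPPPPJ

From term 3 onward, concatenate the last term with the second-to-last: PP·J = PPJ, PPJ·PP = PPJPP, …
So term 7 is PPJPPPPJPPJPP·PPJPPPPJ.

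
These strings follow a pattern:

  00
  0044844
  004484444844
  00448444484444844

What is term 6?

The strings grow by a fixed suffix 44844 each time.
From 00448444484444844, 2 further steps: 00448444484444844 → 0044844448444484444844 → (answer).

004484444844448444484444844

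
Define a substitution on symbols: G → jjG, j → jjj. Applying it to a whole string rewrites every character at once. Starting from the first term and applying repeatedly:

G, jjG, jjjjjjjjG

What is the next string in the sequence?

Expanding jjjjjjjjG: j→jjj, j→jjj, j→jjj, j→jjj, j→jjj, j→jjj, j→jjj, j→jjj, G→jjG. Concatenated: jjj jjj jjj jjj jjj jjj jjj jjj jjG.

jjjjjjjjjjjjjjjjjjjjjjjjjjG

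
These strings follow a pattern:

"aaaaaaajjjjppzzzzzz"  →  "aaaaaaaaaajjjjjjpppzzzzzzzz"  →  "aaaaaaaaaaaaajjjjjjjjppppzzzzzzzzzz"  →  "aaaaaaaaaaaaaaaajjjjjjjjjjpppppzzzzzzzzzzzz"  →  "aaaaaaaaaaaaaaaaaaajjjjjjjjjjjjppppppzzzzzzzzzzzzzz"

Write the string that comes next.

Each string has the form a^{3n+1} j^{2n} p^{n} z^{2n+2}, where the shown terms are n = 2, 3, 4, 5, 6.
Setting n = 7 gives 22, 14, 7, 16 characters in each block.

aaaaaaaaaaaaaaaaaaaaaajjjjjjjjjjjjjjpppppppzzzzzzzzzzzzzzzz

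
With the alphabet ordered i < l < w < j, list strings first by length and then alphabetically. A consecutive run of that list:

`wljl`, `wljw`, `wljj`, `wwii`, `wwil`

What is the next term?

wwiw

Treat wwil as a base-4 numeral over the given alphabet and add one, carrying through any trailing j's.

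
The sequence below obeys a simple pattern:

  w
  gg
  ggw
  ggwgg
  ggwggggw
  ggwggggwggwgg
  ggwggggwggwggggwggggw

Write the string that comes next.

From term 3 onward, concatenate the last term with the second-to-last: gg·w = ggw, ggw·gg = ggwgg, …
The next term joins ggwggggwggwggggwggggw and ggwggggwggwgg.

ggwggggwggwggggwggggwggwggggwggwgg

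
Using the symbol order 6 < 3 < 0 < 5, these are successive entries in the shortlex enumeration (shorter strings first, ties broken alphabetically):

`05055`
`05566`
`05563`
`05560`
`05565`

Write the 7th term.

Continuing the enumeration 2 steps past 05565: 05565 → 05536 → (answer).

05533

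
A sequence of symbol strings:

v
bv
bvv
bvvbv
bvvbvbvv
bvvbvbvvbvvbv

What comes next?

This is a Fibonacci-style word recurrence s(k) = s(k−1)·s(k−2): e.g. bv·v = bvv.
The next term joins bvvbvbvvbvvbv and bvvbvbvv.

bvvbvbvvbvvbvbvvbvbvv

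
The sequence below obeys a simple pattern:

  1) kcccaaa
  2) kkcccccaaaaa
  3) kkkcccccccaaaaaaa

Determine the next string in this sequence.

kkkkcccccccccaaaaaaaaa

The n-th term is n k's then 2n+1 c's then 2n+1 a's (n = 1, 2, …).
Setting n = 4 gives 4, 9, 9 characters in each block.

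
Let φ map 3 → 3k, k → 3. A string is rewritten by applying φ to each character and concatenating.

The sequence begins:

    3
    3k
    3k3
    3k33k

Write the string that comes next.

3k33k3k3

Apply φ to 3k33k symbol by symbol: 3→3k, k→3, 3→3k, 3→3k, k→3; joined: 3k 3 3k 3k 3.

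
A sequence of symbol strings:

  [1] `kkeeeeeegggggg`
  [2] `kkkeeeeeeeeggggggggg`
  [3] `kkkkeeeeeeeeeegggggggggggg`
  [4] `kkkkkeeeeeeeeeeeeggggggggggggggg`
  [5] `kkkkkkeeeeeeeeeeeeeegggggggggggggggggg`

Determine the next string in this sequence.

kkkkkkkeeeeeeeeeeeeeeeeggggggggggggggggggggg

Reading off run lengths: k runs 2, 3, 4, 5, 6; e runs 6, 8, 10, 12, 14; g runs 6, 9, 12, 15, 18 — each is linear in n, where the shown terms are n = 2, 3, 4, 5, 6.
For the next term, n = 7, so the run lengths are 7, 16, 21.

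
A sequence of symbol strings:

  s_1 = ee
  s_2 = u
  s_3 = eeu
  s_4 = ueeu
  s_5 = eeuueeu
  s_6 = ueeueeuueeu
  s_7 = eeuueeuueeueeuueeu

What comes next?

ueeueeuueeueeuueeuueeueeuueeu

This is a Fibonacci-style word recurrence s(k) = s(k−2)·s(k−1): e.g. ee·u = eeu.
Continuing: ueeueeuueeu · eeuueeuueeueeuueeu gives term 8.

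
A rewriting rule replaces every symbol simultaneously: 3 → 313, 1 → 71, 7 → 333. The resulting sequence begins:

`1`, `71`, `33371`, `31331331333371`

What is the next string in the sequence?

Replace each of the 14 characters of 31331331333371 in place — 313 71 313 313 71 313 313 71 313 313 313 313 333 71 — and concatenate.

31371313313713133137131331331331333371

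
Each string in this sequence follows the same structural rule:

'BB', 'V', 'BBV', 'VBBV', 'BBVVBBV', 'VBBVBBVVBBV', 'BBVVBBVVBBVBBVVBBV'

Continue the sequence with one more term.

This is a Fibonacci-style word recurrence s(k) = s(k−2)·s(k−1): e.g. BB·V = BBV.
The next term joins VBBVBBVVBBV and BBVVBBVVBBVBBVVBBV.

VBBVBBVVBBVBBVVBBVVBBVBBVVBBV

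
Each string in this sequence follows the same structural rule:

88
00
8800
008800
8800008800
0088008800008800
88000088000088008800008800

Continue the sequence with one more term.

008800880000880088000088000088008800008800

This is a Fibonacci-style word recurrence s(k) = s(k−2)·s(k−1): e.g. 88·00 = 8800.
So term 8 is 0088008800008800·88000088000088008800008800.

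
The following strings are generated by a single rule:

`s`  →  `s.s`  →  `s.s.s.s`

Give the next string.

s(k+1) = s(k)·.·s(k) — each term doubles the last with '.' between the halves.
One more doubling of s.s.s.s gives the answer.

s.s.s.s.s.s.s.s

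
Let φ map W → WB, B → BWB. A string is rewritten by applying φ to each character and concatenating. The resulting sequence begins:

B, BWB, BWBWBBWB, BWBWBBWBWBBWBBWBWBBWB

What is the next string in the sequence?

BWBWBBWBWBBWBBWBWBBWBWBBWBBWBWBBWBBWBWBBWBWBBWBBWBWBBWB

Applying the rule to each of the 21 symbols of BWBWBBWBWBBWBBWBWBBWB gives the pieces BWB WB BWB WB BWB BWB WB BWB WB BWB BWB WB BWB BWB WB BWB WB BWB BWB WB BWB, which concatenate to the answer.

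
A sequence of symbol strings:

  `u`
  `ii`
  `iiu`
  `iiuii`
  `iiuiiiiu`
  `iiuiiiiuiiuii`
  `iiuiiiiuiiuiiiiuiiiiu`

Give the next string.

iiuiiiiuiiuiiiiuiiiiuiiuiiiiuiiuii

Each term (from the third on) is the previous term followed by the one before it: term 3 = ii·u = iiu.
The next term joins iiuiiiiuiiuiiiiuiiiiu and iiuiiiiuiiuii.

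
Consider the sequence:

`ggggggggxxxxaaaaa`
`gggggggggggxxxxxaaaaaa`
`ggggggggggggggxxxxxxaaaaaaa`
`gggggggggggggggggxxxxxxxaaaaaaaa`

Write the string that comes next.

The n-th term is 3n+2 g's then n+2 x's then n+3 a's, where the shown terms are n = 2, 3, 4, 5.
At n = 6 the blocks have lengths 20, 8, 9.

ggggggggggggggggggggxxxxxxxxaaaaaaaaa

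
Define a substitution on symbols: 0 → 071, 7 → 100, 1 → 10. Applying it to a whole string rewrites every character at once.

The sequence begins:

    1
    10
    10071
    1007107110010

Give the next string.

Rewriting the 13 symbols of 1007107110010 one by one yields 10 071 071 100 10 071 100 10 10 071 071 10 071; concatenated:

1007107110010071100101007107110071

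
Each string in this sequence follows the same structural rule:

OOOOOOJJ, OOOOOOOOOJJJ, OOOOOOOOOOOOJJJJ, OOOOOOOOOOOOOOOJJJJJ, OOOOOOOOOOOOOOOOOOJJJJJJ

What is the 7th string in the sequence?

Term n consists of 3n O's, followed by n J's, where the shown terms are n = 2, 3, 4, 5, 6.
At n = 8 the blocks have lengths 24, 8.

OOOOOOOOOOOOOOOOOOOOOOOOJJJJJJJJ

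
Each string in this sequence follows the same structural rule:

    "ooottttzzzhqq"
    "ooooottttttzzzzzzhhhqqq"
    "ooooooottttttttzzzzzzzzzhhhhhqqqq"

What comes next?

Reading off run lengths: o runs 3, 5, 7; t runs 4, 6, 8; z runs 3, 6, 9; h runs 1, 3, 5; q runs 2, 3, 4 — each is linear in n (n = 1, 2, …).
Setting n = 4 gives 9, 10, 12, 7, 5 characters in each block.

ooooooooottttttttttzzzzzzzzzzzzhhhhhhhqqqqq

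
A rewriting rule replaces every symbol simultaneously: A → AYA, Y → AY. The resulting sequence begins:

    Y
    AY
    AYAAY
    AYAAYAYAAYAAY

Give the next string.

Rewriting the 13 symbols of AYAAYAYAAYAAY one by one yields AYA AY AYA AYA AY AYA AY AYA AYA AY AYA AYA AY; concatenated:

AYAAYAYAAYAAYAYAAYAYAAYAAYAYAAYAAY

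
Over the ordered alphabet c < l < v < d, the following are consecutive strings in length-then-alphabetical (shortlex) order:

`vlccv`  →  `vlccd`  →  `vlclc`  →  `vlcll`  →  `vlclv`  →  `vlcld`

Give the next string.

vlcvc

The successor of vlcld increments the rightmost position that isn't already d and resets every position after it to c.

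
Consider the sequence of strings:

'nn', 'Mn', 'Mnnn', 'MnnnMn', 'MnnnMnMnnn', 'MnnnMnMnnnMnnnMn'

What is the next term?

MnnnMnMnnnMnnnMnMnnnMnMnnn

From term 3 onward, concatenate the last term with the second-to-last: Mn·nn = Mnnn, Mnnn·Mn = MnnnMn, …
Continuing: MnnnMnMnnnMnnnMn · MnnnMnMnnn gives term 7.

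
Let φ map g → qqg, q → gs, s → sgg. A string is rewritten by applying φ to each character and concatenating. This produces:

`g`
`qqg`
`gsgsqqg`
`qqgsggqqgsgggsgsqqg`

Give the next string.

Rewriting the 19 symbols of qqgsggqqgsgggsgsqqg one by one yields gs gs qqg sgg qqg qqg gs gs qqg sgg qqg qqg qqg sgg qqg sgg gs gs qqg; concatenated:

gsgsqqgsggqqgqqggsgsqqgsggqqgqqgqqgsggqqgsgggsgsqqg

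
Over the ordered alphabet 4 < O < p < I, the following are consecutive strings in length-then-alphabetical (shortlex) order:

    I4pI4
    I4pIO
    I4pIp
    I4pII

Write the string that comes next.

Treat I4pII as a base-4 numeral over the given alphabet and add one, carrying through any trailing I's.

I4I44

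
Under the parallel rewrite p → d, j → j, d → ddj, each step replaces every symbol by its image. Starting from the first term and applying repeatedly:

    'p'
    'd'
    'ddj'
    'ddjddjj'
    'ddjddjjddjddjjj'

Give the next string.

Rewriting the 15 symbols of ddjddjjddjddjjj one by one yields ddj ddj j ddj ddj j j ddj ddj j ddj ddj j j j; concatenated:

ddjddjjddjddjjjddjddjjddjddjjjj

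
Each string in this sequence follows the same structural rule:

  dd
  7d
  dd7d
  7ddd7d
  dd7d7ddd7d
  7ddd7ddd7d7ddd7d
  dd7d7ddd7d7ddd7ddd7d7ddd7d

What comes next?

This is a Fibonacci-style word recurrence s(k) = s(k−2)·s(k−1): e.g. dd·7d = dd7d.
So term 8 is 7ddd7ddd7d7ddd7d·dd7d7ddd7d7ddd7ddd7d7ddd7d.

7ddd7ddd7d7ddd7ddd7d7ddd7d7ddd7ddd7d7ddd7d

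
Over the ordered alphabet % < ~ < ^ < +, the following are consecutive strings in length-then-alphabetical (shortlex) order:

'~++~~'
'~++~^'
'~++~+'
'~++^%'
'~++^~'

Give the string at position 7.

~++^+

Continuing the enumeration 2 steps past ~++^~: ~++^~ → ~++^^ → (answer).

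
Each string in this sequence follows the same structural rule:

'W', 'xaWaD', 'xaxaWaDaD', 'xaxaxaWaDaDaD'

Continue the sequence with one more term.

xaxaxaxaWaDaDaDaD

s(k+1) = xa·s(k)·aD, so each term gains xa as a prefix and aD as a suffix.
So the next term is xa·xaxaxaWaDaDaD·aD.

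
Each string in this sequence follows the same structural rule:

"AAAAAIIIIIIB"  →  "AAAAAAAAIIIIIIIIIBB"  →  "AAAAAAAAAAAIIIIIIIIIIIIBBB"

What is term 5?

Reading off run lengths: A runs 5, 8, 11; I runs 6, 9, 12; B runs 1, 2, 3 — each is linear in n, where the shown terms are n = 2, 3, 4.
At n = 6 the blocks have lengths 17, 18, 5.

AAAAAAAAAAAAAAAAAIIIIIIIIIIIIIIIIIIBBBBB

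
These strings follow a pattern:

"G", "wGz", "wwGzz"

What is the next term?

s(k+1) = w·s(k)·z, so each term gains w as a prefix and z as a suffix.
Applying this once more to wwGzz:

wwwGzzz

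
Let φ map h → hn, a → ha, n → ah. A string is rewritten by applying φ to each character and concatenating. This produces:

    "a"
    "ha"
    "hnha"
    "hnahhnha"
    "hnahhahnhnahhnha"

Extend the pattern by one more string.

hnahhahnhnhahnahhnahhahnhnahhnha

Applying the rule to each of the 16 symbols of hnahhahnhnahhnha gives the pieces hn ah ha hn hn ha hn ah hn ah ha hn hn ah hn ha, which concatenate to the answer.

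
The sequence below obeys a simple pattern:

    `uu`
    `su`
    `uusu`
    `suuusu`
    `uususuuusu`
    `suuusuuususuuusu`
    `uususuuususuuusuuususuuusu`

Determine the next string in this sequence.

suuusuuususuuusuuususuuususuuusuuususuuusu

Each term (from the third on) is the two preceding terms concatenated in order: term 3 = uu·su = uusu.
The next term joins suuusuuususuuusu and uususuuususuuusuuususuuusu.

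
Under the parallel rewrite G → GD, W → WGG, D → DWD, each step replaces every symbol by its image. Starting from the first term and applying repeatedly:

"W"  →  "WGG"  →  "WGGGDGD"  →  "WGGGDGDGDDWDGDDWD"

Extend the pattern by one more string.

Applying the rule to each of the 17 symbols of WGGGDGDGDDWDGDDWD gives the pieces WGG GD GD GD DWD GD DWD GD DWD DWD WGG DWD GD DWD DWD WGG DWD, which concatenate to the answer.

WGGGDGDGDDWDGDDWDGDDWDDWDWGGDWDGDDWDDWDWGGDWD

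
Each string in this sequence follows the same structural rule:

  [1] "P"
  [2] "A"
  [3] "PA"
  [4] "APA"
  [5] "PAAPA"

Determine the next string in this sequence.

APAPAAPA

This is a Fibonacci-style word recurrence s(k) = s(k−2)·s(k−1): e.g. P·A = PA.
The next term joins APA and PAAPA.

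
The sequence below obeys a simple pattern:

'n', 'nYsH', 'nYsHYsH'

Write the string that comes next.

Each term is the previous one with YsH appended.
One more step from nYsHYsH gives the answer.

nYsHYsHYsH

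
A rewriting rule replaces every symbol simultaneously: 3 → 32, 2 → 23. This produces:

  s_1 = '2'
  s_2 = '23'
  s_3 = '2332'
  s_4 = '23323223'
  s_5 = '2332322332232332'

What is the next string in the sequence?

23323223322323323223233223323223

Replace each of the 16 characters of 2332322332232332 in place — 23 32 32 23 32 23 23 32 32 23 23 32 23 32 32 23 — and concatenate.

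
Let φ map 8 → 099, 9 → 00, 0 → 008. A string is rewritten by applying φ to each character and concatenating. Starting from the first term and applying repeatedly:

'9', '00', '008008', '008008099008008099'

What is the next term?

00800809900800809900800000080080990080080990080000

Applying the rule to each of the 18 symbols of 008008099008008099 gives the pieces 008 008 099 008 008 099 008 00 00 008 008 099 008 008 099 008 00 00, which concatenate to the answer.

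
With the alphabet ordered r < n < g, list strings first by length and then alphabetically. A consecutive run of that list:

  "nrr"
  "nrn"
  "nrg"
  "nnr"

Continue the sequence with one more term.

nnn

Treat nnr as a base-3 numeral over the given alphabet and add one, carrying through any trailing g's.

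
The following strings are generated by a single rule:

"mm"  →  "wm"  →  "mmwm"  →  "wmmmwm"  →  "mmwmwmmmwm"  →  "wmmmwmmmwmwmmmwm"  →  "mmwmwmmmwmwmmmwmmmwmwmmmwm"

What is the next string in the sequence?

Each term (from the third on) is the two preceding terms concatenated in order: term 3 = mm·wm = mmwm.
So term 8 is wmmmwmmmwmwmmmwm·mmwmwmmmwmwmmmwmmmwmwmmmwm.

wmmmwmmmwmwmmmwmmmwmwmmmwmwmmmwmmmwmwmmmwm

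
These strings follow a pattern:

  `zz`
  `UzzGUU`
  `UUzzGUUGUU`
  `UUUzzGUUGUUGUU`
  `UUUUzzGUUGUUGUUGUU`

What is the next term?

Every step adds U to the front and GUU to the end of the previous string.
Applying this once more to UUUUzzGUUGUUGUUGUU:

UUUUUzzGUUGUUGUUGUUGUU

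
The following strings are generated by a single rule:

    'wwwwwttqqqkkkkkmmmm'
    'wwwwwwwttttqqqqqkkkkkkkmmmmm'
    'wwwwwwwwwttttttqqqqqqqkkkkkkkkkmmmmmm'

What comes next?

wwwwwwwwwwwttttttttqqqqqqqqqkkkkkkkkkkkmmmmmmm

Reading off run lengths: w runs 5, 7, 9; t runs 2, 4, 6; q runs 3, 5, 7; k runs 5, 7, 9; m runs 4, 5, 6 — each is linear in n (n = 1, 2, …).
For the next term, n = 4, so the run lengths are 11, 8, 9, 11, 7.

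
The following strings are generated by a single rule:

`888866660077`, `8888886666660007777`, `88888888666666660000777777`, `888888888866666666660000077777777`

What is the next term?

The n-th term is 2n+2 8's then 2n+2 6's then n+1 0's then 2n 7's (n = 1, 2, …).
For the next term, n = 5, so the run lengths are 12, 12, 6, 10.

8888888888886666666666660000007777777777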